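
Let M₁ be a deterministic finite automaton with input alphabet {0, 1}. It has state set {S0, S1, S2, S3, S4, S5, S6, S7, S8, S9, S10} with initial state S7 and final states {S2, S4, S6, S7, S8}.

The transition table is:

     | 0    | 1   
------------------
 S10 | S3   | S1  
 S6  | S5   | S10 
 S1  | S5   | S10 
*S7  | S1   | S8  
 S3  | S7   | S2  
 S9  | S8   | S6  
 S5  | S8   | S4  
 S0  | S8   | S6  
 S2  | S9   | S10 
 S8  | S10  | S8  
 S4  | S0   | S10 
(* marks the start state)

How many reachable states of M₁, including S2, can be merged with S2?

3

All states are reachable from the start state.
Initial partition by acceptance: {S2,S4,S6,S7,S8} | {S0,S1,S3,S5,S9,S10}.
Split {S2,S4,S6,S7,S8} by δ(·,1) → {S2,S4,S6} and {S7,S8}.
Split {S0,S1,S3,S5,S9,S10} by δ(·,0) → {S0,S3,S5,S9} and {S1,S10}.
Stable partition: {S2,S4,S6} | {S0,S3,S5,S9} | {S7,S8} | {S1,S10} — 4 equivalence classes.
The equivalence class containing S2 is {S2,S4,S6}, of size 3.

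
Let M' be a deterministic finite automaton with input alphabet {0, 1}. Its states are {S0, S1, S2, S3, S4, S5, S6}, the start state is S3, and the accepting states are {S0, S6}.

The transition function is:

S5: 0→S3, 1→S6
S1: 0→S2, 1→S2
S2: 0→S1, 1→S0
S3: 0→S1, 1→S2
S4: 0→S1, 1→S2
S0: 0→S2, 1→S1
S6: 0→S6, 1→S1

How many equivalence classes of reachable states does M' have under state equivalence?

Reachable states from the start: {S0,S1,S2,S3}. Unreachable: {S4,S5,S6} — drop them.
Initial partition by acceptance: {S0} | {S1,S2,S3}.
Split {S1,S2,S3} by δ(·,1) → {S1,S3} and {S2}.
Split {S1,S3} by δ(·,0) → {S1} and {S3}.
Stable partition: {S0} | {S1} | {S2} | {S3} — 4 equivalence classes.

4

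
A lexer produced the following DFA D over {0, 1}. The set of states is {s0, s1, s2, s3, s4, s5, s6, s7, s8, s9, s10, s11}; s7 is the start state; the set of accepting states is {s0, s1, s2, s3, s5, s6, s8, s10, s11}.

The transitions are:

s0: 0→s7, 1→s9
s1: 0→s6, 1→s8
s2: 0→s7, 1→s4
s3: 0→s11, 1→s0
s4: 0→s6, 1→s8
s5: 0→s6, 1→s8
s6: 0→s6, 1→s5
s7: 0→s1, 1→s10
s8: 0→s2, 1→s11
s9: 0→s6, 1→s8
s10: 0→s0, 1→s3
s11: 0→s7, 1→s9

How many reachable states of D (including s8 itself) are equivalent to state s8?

All states are reachable from the start state.
Start with accepting vs non-accepting: {s0,s1,s2,s3,s5,s6,s8,s10,s11} | {s4,s7,s9}.
Split {s0,s1,s2,s3,s5,s6,s8,s10,s11} by δ(·,0) → {s1,s3,s5,s6,s8,s10} and {s0,s2,s11}.
Refine {s1,s3,s5,s6,s8,s10} on symbol 0: members go to different blocks, giving {s1,s5,s6} and {s3,s8,s10}.
Refine {s1,s5,s6} on symbol 1: members go to different blocks, giving {s1,s5} and {s6}.
Refine {s4,s7,s9} on symbol 0: members go to different blocks, giving {s4,s9} and {s7}.
Split {s3,s8,s10} by δ(·,1) → {s3,s8} and {s10}.
No further refinement is possible. Final partition (7 blocks): {s1,s5} | {s4,s9} | {s0,s2,s11} | {s3,s8} | {s6} | {s7} | {s10}.
State s8 belongs to the block {s3,s8}, which has 2 states.

2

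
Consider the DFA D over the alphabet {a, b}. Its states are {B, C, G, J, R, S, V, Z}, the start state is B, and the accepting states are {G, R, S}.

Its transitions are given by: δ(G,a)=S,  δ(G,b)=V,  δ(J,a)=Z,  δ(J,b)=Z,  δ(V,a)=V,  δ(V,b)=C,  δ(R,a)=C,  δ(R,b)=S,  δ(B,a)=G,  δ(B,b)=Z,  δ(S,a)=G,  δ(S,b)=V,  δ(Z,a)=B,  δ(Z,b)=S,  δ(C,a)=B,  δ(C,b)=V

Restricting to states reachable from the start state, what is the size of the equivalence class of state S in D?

First remove the unreachable states {J,R}; 6 states remain.
P0 = {G,S} | {B,C,V,Z}.
Split {B,C,V,Z} by δ(·,a) → {C,V,Z} and {B}.
On input a, block {C,V,Z} splits into {C,Z} and {V}.
Refine {C,Z} on symbol b: members go to different blocks, giving {Z} and {C}.
Stable partition: {G,S} | {Z} | {B} | {V} | {C} — 5 equivalence classes.
State S belongs to the block {G,S}, which has 2 states.

2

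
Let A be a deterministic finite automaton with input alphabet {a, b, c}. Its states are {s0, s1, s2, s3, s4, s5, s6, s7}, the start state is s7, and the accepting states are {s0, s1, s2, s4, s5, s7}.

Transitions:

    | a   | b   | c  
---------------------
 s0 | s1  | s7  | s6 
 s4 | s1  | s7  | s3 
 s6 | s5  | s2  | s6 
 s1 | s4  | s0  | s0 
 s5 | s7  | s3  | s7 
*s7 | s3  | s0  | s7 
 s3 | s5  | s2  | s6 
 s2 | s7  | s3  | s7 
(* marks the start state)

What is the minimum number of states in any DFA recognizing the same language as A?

P0 = {s0,s1,s2,s4,s5,s7} | {s3,s6}.
On input a, block {s0,s1,s2,s4,s5,s7} splits into {s0,s1,s2,s4,s5} and {s7}.
Split {s0,s1,s2,s4,s5} by δ(·,a) → {s0,s1,s4} and {s2,s5}.
Split {s0,s1,s4} by δ(·,b) → {s0,s4} and {s1}.
Stable partition: {s0,s4} | {s3,s6} | {s7} | {s2,s5} | {s1} — 5 equivalence classes.

5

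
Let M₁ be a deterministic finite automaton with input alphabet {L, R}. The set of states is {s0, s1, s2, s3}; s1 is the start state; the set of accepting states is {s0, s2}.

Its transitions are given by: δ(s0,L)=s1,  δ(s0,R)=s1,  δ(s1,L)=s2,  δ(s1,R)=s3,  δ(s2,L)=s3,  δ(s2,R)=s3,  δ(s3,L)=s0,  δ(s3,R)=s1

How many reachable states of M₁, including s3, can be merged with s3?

Every state is reachable, so we keep all 4.
Start with accepting vs non-accepting: {s0,s2} | {s1,s3}.
Stable partition: {s0,s2} | {s1,s3} — 2 equivalence classes.
State s3 belongs to the block {s1,s3}, which has 2 states.

2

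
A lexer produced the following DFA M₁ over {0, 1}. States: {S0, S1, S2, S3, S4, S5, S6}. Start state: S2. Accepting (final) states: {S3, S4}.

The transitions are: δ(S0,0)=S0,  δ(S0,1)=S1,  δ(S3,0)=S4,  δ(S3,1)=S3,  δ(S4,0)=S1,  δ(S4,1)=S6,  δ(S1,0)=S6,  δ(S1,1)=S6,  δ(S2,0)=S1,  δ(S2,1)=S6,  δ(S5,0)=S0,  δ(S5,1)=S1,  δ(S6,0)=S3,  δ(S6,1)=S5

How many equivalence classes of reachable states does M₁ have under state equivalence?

6

Start with accepting vs non-accepting: {S3,S4} | {S0,S1,S2,S5,S6}.
Refine {S3,S4} on symbol 0: members go to different blocks, giving {S3} and {S4}.
Refine {S0,S1,S2,S5,S6} on symbol 0: members go to different blocks, giving {S0,S1,S2,S5} and {S6}.
On input 0, block {S0,S1,S2,S5} splits into {S0,S2,S5} and {S1}.
Split {S0,S2,S5} by δ(·,0) → {S0,S5} and {S2}.
No further refinement is possible. Final partition (6 blocks): {S3} | {S0,S5} | {S4} | {S6} | {S1} | {S2}.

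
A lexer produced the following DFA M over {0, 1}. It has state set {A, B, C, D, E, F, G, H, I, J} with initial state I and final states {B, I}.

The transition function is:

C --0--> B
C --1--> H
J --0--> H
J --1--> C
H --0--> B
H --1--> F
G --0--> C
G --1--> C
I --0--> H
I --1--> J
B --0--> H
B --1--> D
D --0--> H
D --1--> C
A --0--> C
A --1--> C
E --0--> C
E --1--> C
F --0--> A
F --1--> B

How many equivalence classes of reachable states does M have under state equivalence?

6

Reachable states from the start: {A,B,C,D,F,H,I,J}. Unreachable: {E,G} — drop them.
Start with accepting vs non-accepting: {B,I} | {A,C,D,F,H,J}.
Refine {A,C,D,F,H,J} on symbol 0: members go to different blocks, giving {A,D,F,J} and {C,H}.
Refine {A,D,F,J} on symbol 0: members go to different blocks, giving {A,D,J} and {F}.
Refine {C,H} on symbol 1: members go to different blocks, giving {C} and {H}.
On input 0, block {A,D,J} splits into {D,J} and {A}.
The partition is now stable with 6 blocks: {B,I} | {D,J} | {C} | {F} | {H} | {A}.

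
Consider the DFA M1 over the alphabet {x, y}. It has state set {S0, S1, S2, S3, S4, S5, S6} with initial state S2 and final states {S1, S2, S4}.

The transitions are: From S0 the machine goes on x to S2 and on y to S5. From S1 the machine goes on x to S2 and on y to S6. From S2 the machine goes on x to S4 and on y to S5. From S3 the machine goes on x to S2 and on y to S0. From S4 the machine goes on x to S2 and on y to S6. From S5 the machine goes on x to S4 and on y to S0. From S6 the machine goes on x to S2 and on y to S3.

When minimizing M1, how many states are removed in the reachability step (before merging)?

No path from S2 leads to S1; the other 6 states are all reachable.

1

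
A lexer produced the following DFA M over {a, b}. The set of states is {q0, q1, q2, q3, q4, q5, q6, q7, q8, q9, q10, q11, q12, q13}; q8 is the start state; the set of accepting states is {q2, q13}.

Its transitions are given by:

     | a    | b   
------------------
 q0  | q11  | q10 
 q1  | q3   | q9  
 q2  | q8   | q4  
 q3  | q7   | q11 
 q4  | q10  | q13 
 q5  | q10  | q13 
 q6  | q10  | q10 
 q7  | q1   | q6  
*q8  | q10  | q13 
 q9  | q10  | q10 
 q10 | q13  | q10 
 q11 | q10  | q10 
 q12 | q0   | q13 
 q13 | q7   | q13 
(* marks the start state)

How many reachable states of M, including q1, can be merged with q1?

3

Reachable states from the start: {q1,q3,q6,q7,q8,q9,q10,q11,q13}. Unreachable: {q0,q2,q4,q5,q12} — drop them.
P0 = {q13} | {q1,q3,q6,q7,q8,q9,q10,q11}.
Split {q1,q3,q6,q7,q8,q9,q10,q11} by δ(·,a) → {q1,q3,q6,q7,q8,q9,q11} and {q10}.
On input a, block {q1,q3,q6,q7,q8,q9,q11} splits into {q6,q8,q9,q11} and {q1,q3,q7}.
On input b, block {q6,q8,q9,q11} splits into {q6,q9,q11} and {q8}.
Stable partition: {q13} | {q6,q9,q11} | {q10} | {q1,q3,q7} | {q8} — 5 equivalence classes.
The equivalence class containing q1 is {q1,q3,q7}, of size 3.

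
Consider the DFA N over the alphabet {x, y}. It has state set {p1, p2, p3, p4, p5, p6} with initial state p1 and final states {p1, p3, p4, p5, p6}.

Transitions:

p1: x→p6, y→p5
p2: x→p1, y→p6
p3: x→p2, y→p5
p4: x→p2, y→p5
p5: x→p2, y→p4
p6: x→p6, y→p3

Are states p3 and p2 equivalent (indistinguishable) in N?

Initial partition by acceptance: {p1,p3,p4,p5,p6} | {p2}.
Split {p1,p3,p4,p5,p6} by δ(·,x) → {p3,p4,p5} and {p1,p6}.
The partition is now stable with 3 blocks: {p3,p4,p5} | {p2} | {p1,p6}.
p3 and p2 end up in different blocks, so they are distinguishable. For instance, the string 'ε' is accepted from only p3.

No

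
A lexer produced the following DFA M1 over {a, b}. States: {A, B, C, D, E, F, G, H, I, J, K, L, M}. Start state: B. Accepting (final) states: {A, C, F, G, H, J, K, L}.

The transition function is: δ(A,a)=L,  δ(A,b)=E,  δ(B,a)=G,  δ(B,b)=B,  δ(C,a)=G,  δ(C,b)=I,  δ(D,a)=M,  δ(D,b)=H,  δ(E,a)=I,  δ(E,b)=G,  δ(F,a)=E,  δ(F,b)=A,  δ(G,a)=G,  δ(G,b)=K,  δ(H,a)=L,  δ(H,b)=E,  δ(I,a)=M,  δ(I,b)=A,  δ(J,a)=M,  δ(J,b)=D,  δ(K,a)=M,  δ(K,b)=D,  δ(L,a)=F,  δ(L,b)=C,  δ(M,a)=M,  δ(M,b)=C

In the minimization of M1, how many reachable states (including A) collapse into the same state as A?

First remove the unreachable states {J}; 12 states remain.
Initial partition by acceptance: {A,C,F,G,H,K,L} | {B,D,E,I,M}.
On input a, block {A,C,F,G,H,K,L} splits into {A,C,G,H,L} and {F,K}.
On input a, block {A,C,G,H,L} splits into {A,C,G,H} and {L}.
Refine {A,C,G,H} on symbol a: members go to different blocks, giving {A,H} and {C,G}.
Refine {B,D,E,I,M} on symbol a: members go to different blocks, giving {D,E,I,M} and {B}.
On input b, block {D,E,I,M} splits into {D,I} and {E,M}.
Refine {F,K} on symbol b: members go to different blocks, giving {F} and {K}.
Split {C,G} by δ(·,b) → {C} and {G}.
Split {E,M} by δ(·,a) → {E} and {M}.
Stable partition: {A,H} | {D,I} | {F} | {L} | {C} | {B} | {E} | {K} | {G} | {M} — 10 equivalence classes.
State A belongs to the block {A,H}, which has 2 states.

2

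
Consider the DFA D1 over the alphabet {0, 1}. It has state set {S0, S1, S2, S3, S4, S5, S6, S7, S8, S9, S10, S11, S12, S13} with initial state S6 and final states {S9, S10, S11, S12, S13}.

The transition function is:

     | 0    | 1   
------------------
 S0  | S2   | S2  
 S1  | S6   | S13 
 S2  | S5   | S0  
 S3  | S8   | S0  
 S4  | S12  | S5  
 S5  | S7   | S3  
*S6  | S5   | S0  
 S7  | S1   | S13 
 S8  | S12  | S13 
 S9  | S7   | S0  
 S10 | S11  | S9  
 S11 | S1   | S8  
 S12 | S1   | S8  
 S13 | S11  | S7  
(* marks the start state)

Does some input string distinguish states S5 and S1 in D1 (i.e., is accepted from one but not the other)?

States {S4,S9,S10} cannot be reached from the start state, so discard them.
Initial partition by acceptance: {S11,S12,S13} | {S0,S1,S2,S3,S5,S6,S7,S8}.
Refine {S11,S12,S13} on symbol 0: members go to different blocks, giving {S11,S12} and {S13}.
Split {S0,S1,S2,S3,S5,S6,S7,S8} by δ(·,0) → {S0,S1,S2,S3,S5,S6,S7} and {S8}.
Split {S0,S1,S2,S3,S5,S6,S7} by δ(·,0) → {S0,S1,S2,S5,S6,S7} and {S3}.
Split {S0,S1,S2,S5,S6,S7} by δ(·,1) → {S0,S2,S6} and {S1,S7} and {S5}.
Split {S0,S2,S6} by δ(·,0) → {S2,S6} and {S0}.
On input 0, block {S1,S7} splits into {S1} and {S7}.
The partition is now stable with 9 blocks: {S11,S12} | {S2,S6} | {S13} | {S8} | {S3} | {S1} | {S5} | {S0} | {S7}.
S5 and S1 end up in different blocks, so they are distinguishable. For instance, the string '1' is accepted from only S1.

Yes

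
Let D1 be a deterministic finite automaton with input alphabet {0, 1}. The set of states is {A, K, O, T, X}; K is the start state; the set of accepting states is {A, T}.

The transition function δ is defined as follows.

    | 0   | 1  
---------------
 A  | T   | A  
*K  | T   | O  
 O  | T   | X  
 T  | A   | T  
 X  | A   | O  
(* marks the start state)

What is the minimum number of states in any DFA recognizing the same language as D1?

All states are reachable from the start state.
Start with accepting vs non-accepting: {A,T} | {K,O,X}.
No further refinement is possible. Final partition (2 blocks): {A,T} | {K,O,X}.

2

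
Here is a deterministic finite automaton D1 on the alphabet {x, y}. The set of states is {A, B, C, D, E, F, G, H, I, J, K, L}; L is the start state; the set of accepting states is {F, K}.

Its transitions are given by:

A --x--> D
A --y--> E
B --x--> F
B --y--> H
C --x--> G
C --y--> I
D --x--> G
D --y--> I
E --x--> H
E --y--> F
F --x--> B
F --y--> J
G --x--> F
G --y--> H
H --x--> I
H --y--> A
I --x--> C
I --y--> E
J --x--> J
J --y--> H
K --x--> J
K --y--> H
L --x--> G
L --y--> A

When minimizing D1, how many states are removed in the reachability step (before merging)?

BFS from L reaches {A, B, C, D, E, F, G, H, I, J, L}; the 1 state(s) K are never visited.

1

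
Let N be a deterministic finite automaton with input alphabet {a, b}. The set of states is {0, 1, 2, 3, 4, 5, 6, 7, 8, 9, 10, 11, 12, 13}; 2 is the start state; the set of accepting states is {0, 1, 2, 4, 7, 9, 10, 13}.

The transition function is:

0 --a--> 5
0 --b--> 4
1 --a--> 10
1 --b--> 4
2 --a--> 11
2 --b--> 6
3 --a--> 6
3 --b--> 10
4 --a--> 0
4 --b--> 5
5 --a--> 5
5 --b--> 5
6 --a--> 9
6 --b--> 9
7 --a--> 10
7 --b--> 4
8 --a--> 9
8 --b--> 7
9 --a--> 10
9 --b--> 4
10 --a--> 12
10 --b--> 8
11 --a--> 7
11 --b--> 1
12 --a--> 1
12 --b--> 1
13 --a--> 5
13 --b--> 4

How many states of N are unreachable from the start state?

2

BFS from 2 reaches {0, 1, 2, 4, 5, 6, 7, 8, 9, 10, 11, 12}; the 2 state(s) 3, 13 are never visited.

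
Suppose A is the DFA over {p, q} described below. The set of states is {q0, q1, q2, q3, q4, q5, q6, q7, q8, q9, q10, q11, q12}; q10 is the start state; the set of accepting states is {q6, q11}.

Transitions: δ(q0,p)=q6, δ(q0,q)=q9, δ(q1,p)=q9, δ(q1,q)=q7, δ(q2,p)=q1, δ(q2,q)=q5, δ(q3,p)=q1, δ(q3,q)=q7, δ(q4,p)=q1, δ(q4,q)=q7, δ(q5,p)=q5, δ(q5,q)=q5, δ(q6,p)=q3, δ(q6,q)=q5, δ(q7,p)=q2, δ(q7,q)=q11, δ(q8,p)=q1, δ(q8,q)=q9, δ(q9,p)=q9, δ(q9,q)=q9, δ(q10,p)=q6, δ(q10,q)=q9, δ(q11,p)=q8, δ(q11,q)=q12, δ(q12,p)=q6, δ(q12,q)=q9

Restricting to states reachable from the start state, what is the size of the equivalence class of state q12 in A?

States {q0,q4} cannot be reached from the start state, so discard them.
P0 = {q6,q11} | {q1,q2,q3,q5,q7,q8,q9,q10,q12}.
Refine {q1,q2,q3,q5,q7,q8,q9,q10,q12} on symbol p: members go to different blocks, giving {q1,q2,q3,q5,q7,q8,q9} and {q10,q12}.
Refine {q6,q11} on symbol q: members go to different blocks, giving {q6} and {q11}.
Refine {q1,q2,q3,q5,q7,q8,q9} on symbol q: members go to different blocks, giving {q1,q2,q3,q5,q8,q9} and {q7}.
On input q, block {q1,q2,q3,q5,q8,q9} splits into {q2,q5,q8,q9} and {q1,q3}.
Split {q2,q5,q8,q9} by δ(·,p) → {q2,q8} and {q5,q9}.
On input p, block {q1,q3} splits into {q1} and {q3}.
Stable partition: {q6} | {q2,q8} | {q10,q12} | {q11} | {q7} | {q1} | {q5,q9} | {q3} — 8 equivalence classes.
The equivalence class containing q12 is {q10,q12}, of size 2.

2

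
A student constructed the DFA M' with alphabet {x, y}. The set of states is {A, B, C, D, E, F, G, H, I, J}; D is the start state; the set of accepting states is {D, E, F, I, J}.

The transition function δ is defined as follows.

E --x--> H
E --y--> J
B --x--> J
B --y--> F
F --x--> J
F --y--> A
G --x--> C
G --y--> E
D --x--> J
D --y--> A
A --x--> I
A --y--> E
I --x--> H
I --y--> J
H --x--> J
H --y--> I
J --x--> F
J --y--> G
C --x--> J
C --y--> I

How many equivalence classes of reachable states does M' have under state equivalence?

6

States {B} cannot be reached from the start state, so discard them.
Start with accepting vs non-accepting: {D,E,F,I,J} | {A,C,G,H}.
On input x, block {D,E,F,I,J} splits into {D,F,J} and {E,I}.
On input x, block {A,C,G,H} splits into {C,H} and {A} and {G}.
On input y, block {D,F,J} splits into {D,F} and {J}.
No further refinement is possible. Final partition (6 blocks): {D,F} | {C,H} | {E,I} | {A} | {G} | {J}.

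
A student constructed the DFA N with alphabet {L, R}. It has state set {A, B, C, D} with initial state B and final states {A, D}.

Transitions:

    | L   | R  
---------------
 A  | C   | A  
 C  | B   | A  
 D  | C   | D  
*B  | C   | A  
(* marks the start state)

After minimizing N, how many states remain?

2

States {D} cannot be reached from the start state, so discard them.
P0 = {A} | {B,C}.
No further refinement is possible. Final partition (2 blocks): {A} | {B,C}.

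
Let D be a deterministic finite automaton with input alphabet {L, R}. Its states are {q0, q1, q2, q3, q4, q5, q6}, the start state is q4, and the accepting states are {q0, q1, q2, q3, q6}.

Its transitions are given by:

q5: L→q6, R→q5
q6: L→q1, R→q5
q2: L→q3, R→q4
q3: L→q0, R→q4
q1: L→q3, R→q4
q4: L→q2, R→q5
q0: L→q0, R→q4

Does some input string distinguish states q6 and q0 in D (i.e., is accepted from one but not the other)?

No

All states are reachable from the start state.
P0 = {q0,q1,q2,q3,q6} | {q4,q5}.
The partition is now stable with 2 blocks: {q0,q1,q2,q3,q6} | {q4,q5}.
q6 and q0 lie in the same block of the stable partition, so they are equivalent — no string distinguishes them.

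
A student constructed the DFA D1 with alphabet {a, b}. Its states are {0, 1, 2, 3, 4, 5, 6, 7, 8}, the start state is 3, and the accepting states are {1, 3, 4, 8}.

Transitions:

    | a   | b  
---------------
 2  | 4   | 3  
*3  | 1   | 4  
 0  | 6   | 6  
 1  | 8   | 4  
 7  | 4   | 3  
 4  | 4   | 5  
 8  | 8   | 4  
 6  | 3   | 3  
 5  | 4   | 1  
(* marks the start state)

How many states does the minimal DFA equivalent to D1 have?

3

States {0,2,6,7} cannot be reached from the start state, so discard them.
Start with accepting vs non-accepting: {1,3,4,8} | {5}.
Split {1,3,4,8} by δ(·,b) → {1,3,8} and {4}.
No further refinement is possible. Final partition (3 blocks): {1,3,8} | {5} | {4}.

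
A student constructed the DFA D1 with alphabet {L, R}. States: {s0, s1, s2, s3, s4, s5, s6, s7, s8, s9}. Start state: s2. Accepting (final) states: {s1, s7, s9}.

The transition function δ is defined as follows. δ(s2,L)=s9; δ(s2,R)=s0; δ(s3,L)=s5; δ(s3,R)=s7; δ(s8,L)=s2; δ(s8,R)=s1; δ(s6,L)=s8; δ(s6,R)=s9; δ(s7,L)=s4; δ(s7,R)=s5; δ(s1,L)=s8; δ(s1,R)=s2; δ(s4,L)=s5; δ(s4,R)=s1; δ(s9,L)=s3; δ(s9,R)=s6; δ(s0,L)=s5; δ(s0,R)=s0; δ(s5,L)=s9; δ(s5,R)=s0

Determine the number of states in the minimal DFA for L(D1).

6

P0 = {s1,s7,s9} | {s0,s2,s3,s4,s5,s6,s8}.
On input L, block {s0,s2,s3,s4,s5,s6,s8} splits into {s0,s3,s4,s6,s8} and {s2,s5}.
Refine {s1,s7,s9} on symbol R: members go to different blocks, giving {s1,s7} and {s9}.
On input L, block {s0,s3,s4,s6,s8} splits into {s0,s3,s4,s8} and {s6}.
Split {s0,s3,s4,s8} by δ(·,R) → {s3,s4,s8} and {s0}.
No further refinement is possible. Final partition (6 blocks): {s1,s7} | {s3,s4,s8} | {s2,s5} | {s9} | {s6} | {s0}.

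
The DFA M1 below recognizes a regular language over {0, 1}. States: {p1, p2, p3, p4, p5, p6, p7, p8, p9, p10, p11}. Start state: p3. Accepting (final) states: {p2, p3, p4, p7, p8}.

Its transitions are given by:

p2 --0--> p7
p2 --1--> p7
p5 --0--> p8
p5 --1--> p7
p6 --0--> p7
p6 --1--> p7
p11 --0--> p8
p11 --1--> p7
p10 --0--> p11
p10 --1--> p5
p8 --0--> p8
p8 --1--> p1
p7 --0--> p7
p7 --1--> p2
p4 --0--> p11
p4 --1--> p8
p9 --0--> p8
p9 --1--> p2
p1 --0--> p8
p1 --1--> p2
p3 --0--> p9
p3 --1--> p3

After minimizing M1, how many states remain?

Reachable states from the start: {p1,p2,p3,p7,p8,p9}. Unreachable: {p4,p5,p6,p10,p11} — drop them.
Start with accepting vs non-accepting: {p2,p3,p7,p8} | {p1,p9}.
On input 0, block {p2,p3,p7,p8} splits into {p2,p7,p8} and {p3}.
On input 1, block {p2,p7,p8} splits into {p2,p7} and {p8}.
The partition is now stable with 4 blocks: {p2,p7} | {p1,p9} | {p3} | {p8}.

4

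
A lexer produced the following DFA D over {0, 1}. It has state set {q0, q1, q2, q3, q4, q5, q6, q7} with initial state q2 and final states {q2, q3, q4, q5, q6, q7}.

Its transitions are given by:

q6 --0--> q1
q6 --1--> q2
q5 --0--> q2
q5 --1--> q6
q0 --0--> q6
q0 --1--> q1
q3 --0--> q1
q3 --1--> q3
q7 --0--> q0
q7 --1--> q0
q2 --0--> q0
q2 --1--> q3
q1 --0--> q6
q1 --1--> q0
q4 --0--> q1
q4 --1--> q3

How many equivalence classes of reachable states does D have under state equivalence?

2

States {q4,q5,q7} cannot be reached from the start state, so discard them.
Start with accepting vs non-accepting: {q2,q3,q6} | {q0,q1}.
Stable partition: {q2,q3,q6} | {q0,q1} — 2 equivalence classes.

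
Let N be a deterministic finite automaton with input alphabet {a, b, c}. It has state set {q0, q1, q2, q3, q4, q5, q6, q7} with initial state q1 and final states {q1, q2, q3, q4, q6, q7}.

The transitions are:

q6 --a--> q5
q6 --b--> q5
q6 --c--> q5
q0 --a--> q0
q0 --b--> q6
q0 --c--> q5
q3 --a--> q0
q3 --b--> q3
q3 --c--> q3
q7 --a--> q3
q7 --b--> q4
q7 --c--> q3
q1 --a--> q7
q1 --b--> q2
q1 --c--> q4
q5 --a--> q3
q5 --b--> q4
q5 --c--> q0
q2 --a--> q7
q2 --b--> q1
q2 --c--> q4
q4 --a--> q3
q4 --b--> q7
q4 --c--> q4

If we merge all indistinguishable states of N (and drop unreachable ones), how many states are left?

P0 = {q1,q2,q3,q4,q6,q7} | {q0,q5}.
On input a, block {q1,q2,q3,q4,q6,q7} splits into {q1,q2,q4,q7} and {q3,q6}.
Split {q1,q2,q4,q7} by δ(·,a) → {q1,q2} and {q4,q7}.
Refine {q0,q5} on symbol a: members go to different blocks, giving {q0} and {q5}.
On input a, block {q3,q6} splits into {q3} and {q6}.
Refine {q4,q7} on symbol c: members go to different blocks, giving {q4} and {q7}.
Stable partition: {q1,q2} | {q0} | {q3} | {q4} | {q5} | {q6} | {q7} — 7 equivalence classes.

7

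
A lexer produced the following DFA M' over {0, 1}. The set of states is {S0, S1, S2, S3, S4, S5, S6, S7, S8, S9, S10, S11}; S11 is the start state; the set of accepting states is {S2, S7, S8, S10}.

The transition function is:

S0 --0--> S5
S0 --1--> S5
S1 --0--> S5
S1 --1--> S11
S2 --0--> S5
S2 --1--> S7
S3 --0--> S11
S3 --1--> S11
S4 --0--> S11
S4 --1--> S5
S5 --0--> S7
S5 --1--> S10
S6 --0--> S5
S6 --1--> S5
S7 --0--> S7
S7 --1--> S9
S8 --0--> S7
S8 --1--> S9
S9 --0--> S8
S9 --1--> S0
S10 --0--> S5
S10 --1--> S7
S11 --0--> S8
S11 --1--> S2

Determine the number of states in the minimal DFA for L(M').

5

Reachable states from the start: {S0,S2,S5,S7,S8,S9,S10,S11}. Unreachable: {S1,S3,S4,S6} — drop them.
Initial partition by acceptance: {S2,S7,S8,S10} | {S0,S5,S9,S11}.
On input 0, block {S2,S7,S8,S10} splits into {S2,S10} and {S7,S8}.
Split {S0,S5,S9,S11} by δ(·,0) → {S5,S9,S11} and {S0}.
Split {S5,S9,S11} by δ(·,1) → {S5,S11} and {S9}.
Stable partition: {S2,S10} | {S5,S11} | {S7,S8} | {S0} | {S9} — 5 equivalence classes.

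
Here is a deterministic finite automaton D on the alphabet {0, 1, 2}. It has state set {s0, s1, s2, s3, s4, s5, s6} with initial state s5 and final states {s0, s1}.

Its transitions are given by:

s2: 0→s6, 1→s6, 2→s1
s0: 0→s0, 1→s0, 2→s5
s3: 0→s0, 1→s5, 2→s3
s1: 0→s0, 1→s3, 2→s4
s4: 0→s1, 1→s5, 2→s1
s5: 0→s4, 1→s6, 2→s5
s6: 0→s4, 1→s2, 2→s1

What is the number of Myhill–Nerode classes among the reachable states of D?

Start with accepting vs non-accepting: {s0,s1} | {s2,s3,s4,s5,s6}.
On input 1, block {s0,s1} splits into {s0} and {s1}.
Split {s2,s3,s4,s5,s6} by δ(·,0) → {s2,s5,s6} and {s3} and {s4}.
On input 0, block {s2,s5,s6} splits into {s5,s6} and {s2}.
Refine {s5,s6} on symbol 1: members go to different blocks, giving {s5} and {s6}.
Stable partition: {s0} | {s5} | {s1} | {s3} | {s4} | {s2} | {s6} — 7 equivalence classes.

7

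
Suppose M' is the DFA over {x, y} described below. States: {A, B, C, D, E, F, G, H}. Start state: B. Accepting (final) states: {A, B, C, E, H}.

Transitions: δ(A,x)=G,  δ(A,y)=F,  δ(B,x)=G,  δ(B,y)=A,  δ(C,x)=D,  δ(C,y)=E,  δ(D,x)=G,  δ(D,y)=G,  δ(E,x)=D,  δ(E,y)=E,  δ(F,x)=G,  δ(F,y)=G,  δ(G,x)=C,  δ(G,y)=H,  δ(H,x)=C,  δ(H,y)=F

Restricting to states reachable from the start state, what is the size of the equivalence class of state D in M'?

2

Every state is reachable, so we keep all 8.
P0 = {A,B,C,E,H} | {D,F,G}.
Split {A,B,C,E,H} by δ(·,x) → {A,B,C,E} and {H}.
Refine {A,B,C,E} on symbol y: members go to different blocks, giving {B,C,E} and {A}.
Split {B,C,E} by δ(·,y) → {C,E} and {B}.
Split {D,F,G} by δ(·,x) → {D,F} and {G}.
Stable partition: {C,E} | {D,F} | {H} | {A} | {B} | {G} — 6 equivalence classes.
The equivalence class containing D is {D,F}, of size 2.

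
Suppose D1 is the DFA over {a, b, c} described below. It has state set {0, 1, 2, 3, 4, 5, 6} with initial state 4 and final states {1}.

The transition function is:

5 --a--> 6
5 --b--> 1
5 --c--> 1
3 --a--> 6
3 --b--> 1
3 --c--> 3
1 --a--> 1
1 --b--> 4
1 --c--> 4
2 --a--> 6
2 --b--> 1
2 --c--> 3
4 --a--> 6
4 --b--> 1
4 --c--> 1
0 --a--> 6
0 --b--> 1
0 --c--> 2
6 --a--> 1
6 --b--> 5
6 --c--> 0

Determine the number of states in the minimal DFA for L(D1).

Initial partition by acceptance: {1} | {0,2,3,4,5,6}.
Refine {0,2,3,4,5,6} on symbol a: members go to different blocks, giving {0,2,3,4,5} and {6}.
Refine {0,2,3,4,5} on symbol c: members go to different blocks, giving {0,2,3} and {4,5}.
Stable partition: {1} | {0,2,3} | {6} | {4,5} — 4 equivalence classes.

4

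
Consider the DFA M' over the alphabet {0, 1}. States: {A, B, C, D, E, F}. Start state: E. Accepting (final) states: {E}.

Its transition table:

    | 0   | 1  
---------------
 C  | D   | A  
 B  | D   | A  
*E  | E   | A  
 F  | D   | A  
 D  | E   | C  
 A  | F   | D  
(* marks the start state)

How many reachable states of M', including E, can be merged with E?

1

States {B} cannot be reached from the start state, so discard them.
Initial partition by acceptance: {E} | {A,C,D,F}.
Split {A,C,D,F} by δ(·,0) → {A,C,F} and {D}.
Split {A,C,F} by δ(·,0) → {C,F} and {A}.
No further refinement is possible. Final partition (4 blocks): {E} | {C,F} | {D} | {A}.
The equivalence class containing E is {E}, of size 1.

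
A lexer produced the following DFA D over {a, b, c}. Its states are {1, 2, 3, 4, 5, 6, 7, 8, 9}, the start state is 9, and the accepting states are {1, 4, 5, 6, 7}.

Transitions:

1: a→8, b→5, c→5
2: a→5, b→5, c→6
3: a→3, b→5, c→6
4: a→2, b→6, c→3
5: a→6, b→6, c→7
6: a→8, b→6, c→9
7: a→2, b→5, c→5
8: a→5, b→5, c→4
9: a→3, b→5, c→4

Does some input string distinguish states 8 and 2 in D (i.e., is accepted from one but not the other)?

First remove the unreachable states {1}; 8 states remain.
Start with accepting vs non-accepting: {4,5,6,7} | {2,3,8,9}.
Split {4,5,6,7} by δ(·,a) → {4,6,7} and {5}.
On input b, block {4,6,7} splits into {4,6} and {7}.
Refine {2,3,8,9} on symbol a: members go to different blocks, giving {2,8} and {3,9}.
Stable partition: {4,6} | {2,8} | {5} | {7} | {3,9} — 5 equivalence classes.
8 and 2 lie in the same block of the stable partition, so they are equivalent — no string distinguishes them.

No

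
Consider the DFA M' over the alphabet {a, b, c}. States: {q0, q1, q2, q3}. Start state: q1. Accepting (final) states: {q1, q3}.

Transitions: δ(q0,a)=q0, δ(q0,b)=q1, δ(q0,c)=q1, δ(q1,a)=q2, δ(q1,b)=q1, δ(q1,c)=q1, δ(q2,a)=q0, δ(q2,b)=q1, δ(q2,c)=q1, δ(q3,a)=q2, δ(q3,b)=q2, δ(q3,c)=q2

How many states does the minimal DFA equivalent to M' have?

States {q3} cannot be reached from the start state, so discard them.
Initial partition by acceptance: {q1} | {q0,q2}.
No further refinement is possible. Final partition (2 blocks): {q1} | {q0,q2}.

2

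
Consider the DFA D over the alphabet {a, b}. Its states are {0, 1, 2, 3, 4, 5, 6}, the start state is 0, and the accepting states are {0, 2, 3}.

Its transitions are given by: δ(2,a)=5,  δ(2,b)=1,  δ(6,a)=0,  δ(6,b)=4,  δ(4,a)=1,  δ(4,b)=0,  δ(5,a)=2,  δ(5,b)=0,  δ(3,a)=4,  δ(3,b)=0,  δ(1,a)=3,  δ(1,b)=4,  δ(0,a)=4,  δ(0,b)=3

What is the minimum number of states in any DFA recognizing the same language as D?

3

States {2,5,6} cannot be reached from the start state, so discard them.
P0 = {0,3} | {1,4}.
Split {1,4} by δ(·,a) → {1} and {4}.
No further refinement is possible. Final partition (3 blocks): {0,3} | {1} | {4}.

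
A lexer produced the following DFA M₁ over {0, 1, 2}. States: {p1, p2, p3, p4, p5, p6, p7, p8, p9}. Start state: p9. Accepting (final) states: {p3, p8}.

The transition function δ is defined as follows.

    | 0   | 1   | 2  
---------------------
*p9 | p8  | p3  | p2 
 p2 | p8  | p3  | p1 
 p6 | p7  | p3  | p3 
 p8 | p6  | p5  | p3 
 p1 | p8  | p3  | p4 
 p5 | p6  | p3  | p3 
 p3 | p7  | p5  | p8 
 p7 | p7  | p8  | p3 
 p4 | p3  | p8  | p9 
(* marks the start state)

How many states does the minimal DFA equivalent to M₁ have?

3

Every state is reachable, so we keep all 9.
P0 = {p3,p8} | {p1,p2,p4,p5,p6,p7,p9}.
Split {p1,p2,p4,p5,p6,p7,p9} by δ(·,0) → {p1,p2,p4,p9} and {p5,p6,p7}.
The partition is now stable with 3 blocks: {p3,p8} | {p1,p2,p4,p9} | {p5,p6,p7}.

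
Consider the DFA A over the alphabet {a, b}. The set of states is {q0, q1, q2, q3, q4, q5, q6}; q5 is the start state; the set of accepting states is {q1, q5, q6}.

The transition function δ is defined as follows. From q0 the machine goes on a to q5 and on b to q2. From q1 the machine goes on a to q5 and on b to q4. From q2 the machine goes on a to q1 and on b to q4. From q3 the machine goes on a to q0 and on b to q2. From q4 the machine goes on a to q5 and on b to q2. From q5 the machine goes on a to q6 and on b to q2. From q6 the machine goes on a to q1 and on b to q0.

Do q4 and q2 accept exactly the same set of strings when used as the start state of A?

States {q3} cannot be reached from the start state, so discard them.
Initial partition by acceptance: {q1,q5,q6} | {q0,q2,q4}.
Stable partition: {q1,q5,q6} | {q0,q2,q4} — 2 equivalence classes.
q4 and q2 lie in the same block of the stable partition, so they are equivalent — no string distinguishes them.

Yes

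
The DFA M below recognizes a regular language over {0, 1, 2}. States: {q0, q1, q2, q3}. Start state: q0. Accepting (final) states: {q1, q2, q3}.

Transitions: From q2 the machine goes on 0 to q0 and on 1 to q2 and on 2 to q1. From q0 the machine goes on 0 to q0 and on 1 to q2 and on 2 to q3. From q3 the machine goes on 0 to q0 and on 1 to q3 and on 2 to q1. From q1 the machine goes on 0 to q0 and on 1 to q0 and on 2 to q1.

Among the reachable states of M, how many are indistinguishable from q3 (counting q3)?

2

Start with accepting vs non-accepting: {q1,q2,q3} | {q0}.
Split {q1,q2,q3} by δ(·,1) → {q2,q3} and {q1}.
The partition is now stable with 3 blocks: {q2,q3} | {q0} | {q1}.
The equivalence class containing q3 is {q2,q3}, of size 2.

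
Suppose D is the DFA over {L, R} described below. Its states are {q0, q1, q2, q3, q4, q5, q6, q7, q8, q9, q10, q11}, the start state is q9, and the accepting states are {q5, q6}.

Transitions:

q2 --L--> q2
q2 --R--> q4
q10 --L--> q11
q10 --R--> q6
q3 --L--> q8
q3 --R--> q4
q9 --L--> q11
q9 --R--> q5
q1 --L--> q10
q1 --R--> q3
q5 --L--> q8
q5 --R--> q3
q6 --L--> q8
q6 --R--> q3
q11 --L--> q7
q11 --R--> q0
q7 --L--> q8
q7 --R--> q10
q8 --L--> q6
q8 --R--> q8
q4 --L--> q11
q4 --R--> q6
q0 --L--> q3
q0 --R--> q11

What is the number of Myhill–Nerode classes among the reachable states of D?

Reachable states from the start: {q0,q3,q4,q5,q6,q7,q8,q9,q10,q11}. Unreachable: {q1,q2} — drop them.
Initial partition by acceptance: {q5,q6} | {q0,q3,q4,q7,q8,q9,q10,q11}.
Split {q0,q3,q4,q7,q8,q9,q10,q11} by δ(·,L) → {q0,q3,q4,q7,q9,q10,q11} and {q8}.
Split {q0,q3,q4,q7,q9,q10,q11} by δ(·,L) → {q0,q4,q9,q10,q11} and {q3,q7}.
Refine {q0,q4,q9,q10,q11} on symbol L: members go to different blocks, giving {q4,q9,q10} and {q0,q11}.
No further refinement is possible. Final partition (5 blocks): {q5,q6} | {q4,q9,q10} | {q8} | {q3,q7} | {q0,q11}.

5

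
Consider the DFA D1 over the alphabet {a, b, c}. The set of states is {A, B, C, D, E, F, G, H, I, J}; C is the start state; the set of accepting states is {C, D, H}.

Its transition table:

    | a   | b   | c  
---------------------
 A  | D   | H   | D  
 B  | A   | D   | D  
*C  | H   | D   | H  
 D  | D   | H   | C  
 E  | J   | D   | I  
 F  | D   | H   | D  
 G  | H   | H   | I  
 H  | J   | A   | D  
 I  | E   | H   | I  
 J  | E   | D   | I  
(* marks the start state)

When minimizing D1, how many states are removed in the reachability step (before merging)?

Starting at C and following transitions, the reachable set is {A, C, D, E, H, I, J}. That leaves B, F, G unreachable — 3 in total.

3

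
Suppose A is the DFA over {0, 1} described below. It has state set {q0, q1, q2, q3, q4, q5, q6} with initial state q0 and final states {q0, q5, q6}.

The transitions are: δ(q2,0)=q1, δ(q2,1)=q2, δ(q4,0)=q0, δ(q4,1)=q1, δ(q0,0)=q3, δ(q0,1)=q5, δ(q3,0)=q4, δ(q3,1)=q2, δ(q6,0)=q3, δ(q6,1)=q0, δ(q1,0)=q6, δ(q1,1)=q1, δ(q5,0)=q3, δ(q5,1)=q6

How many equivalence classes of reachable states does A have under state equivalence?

Start with accepting vs non-accepting: {q0,q5,q6} | {q1,q2,q3,q4}.
Refine {q1,q2,q3,q4} on symbol 0: members go to different blocks, giving {q1,q4} and {q2,q3}.
No further refinement is possible. Final partition (3 blocks): {q0,q5,q6} | {q1,q4} | {q2,q3}.

3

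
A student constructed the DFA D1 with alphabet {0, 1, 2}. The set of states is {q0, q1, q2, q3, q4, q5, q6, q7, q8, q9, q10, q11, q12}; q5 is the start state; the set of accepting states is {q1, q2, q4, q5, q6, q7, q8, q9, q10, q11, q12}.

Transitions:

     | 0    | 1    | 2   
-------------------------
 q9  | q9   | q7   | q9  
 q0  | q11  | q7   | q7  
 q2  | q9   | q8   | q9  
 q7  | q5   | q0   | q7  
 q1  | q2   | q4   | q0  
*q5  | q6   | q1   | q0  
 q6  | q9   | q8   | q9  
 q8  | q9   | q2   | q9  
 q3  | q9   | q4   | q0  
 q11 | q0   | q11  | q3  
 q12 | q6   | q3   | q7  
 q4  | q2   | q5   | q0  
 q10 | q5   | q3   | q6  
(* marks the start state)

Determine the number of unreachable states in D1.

BFS from q5 reaches {q0, q1, q2, q3, q4, q5, q6, q7, q8, q9, q11}; the 2 state(s) q10, q12 are never visited.

2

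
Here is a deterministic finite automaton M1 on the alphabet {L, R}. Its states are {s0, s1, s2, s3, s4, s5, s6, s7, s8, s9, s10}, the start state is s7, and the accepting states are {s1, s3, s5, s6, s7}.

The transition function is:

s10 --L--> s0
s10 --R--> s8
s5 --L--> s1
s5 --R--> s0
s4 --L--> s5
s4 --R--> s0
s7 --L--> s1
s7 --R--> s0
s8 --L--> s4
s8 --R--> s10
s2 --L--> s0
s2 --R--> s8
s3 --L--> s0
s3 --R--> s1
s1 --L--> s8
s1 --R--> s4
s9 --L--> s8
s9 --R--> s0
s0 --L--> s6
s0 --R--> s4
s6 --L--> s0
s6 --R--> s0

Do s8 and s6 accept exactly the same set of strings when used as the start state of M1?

No

States {s2,s3,s9} cannot be reached from the start state, so discard them.
P0 = {s1,s5,s6,s7} | {s0,s4,s8,s10}.
Split {s1,s5,s6,s7} by δ(·,L) → {s1,s6} and {s5,s7}.
On input L, block {s0,s4,s8,s10} splits into {s8,s10} and {s0} and {s4}.
On input L, block {s1,s6} splits into {s1} and {s6}.
Split {s8,s10} by δ(·,L) → {s8} and {s10}.
Stable partition: {s1} | {s8} | {s5,s7} | {s0} | {s4} | {s6} | {s10} — 7 equivalence classes.
s8 and s6 end up in different blocks, so they are distinguishable. For instance, the string 'ε' is accepted from only s6.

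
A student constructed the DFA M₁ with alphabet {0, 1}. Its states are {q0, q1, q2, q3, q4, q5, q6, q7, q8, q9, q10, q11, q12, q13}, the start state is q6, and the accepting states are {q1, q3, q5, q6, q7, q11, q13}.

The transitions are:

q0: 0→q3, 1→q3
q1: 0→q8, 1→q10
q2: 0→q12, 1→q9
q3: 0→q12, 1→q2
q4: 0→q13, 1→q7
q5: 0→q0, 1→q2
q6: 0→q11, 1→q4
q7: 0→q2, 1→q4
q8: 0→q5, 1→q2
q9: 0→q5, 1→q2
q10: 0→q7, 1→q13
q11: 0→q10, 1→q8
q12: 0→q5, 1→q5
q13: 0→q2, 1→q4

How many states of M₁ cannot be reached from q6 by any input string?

BFS from q6 reaches {q0, q2, q3, q4, q5, q6, q7, q8, q9, q10, q11, q12, q13}; the 1 state(s) q1 are never visited.

1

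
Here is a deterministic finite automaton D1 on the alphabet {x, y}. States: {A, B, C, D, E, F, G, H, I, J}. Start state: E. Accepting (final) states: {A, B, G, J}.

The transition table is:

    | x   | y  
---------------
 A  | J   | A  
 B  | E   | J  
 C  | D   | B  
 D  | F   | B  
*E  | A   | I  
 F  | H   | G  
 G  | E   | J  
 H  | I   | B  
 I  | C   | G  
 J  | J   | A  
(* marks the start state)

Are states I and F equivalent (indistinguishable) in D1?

All states are reachable from the start state.
Initial partition by acceptance: {A,B,G,J} | {C,D,E,F,H,I}.
Split {A,B,G,J} by δ(·,x) → {A,J} and {B,G}.
On input x, block {C,D,E,F,H,I} splits into {C,D,F,H,I} and {E}.
Stable partition: {A,J} | {C,D,F,H,I} | {B,G} | {E} — 4 equivalence classes.
I and F lie in the same block of the stable partition, so they are equivalent — no string distinguishes them.

Yes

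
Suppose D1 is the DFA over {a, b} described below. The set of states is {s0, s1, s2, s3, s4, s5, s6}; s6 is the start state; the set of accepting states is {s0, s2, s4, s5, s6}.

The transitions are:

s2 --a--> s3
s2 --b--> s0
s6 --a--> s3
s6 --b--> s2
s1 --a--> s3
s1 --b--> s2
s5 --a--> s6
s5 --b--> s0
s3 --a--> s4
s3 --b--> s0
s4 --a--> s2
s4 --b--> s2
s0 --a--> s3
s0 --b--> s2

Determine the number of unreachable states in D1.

BFS from s6 reaches {s0, s2, s3, s4, s6}; the 2 state(s) s1, s5 are never visited.

2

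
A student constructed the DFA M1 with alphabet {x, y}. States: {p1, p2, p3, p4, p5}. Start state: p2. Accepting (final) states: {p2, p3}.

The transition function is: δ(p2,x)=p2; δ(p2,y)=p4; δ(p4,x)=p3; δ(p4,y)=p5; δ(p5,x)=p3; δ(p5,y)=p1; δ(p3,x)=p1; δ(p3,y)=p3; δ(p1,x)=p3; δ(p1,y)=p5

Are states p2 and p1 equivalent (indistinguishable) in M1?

All states are reachable from the start state.
P0 = {p2,p3} | {p1,p4,p5}.
Split {p2,p3} by δ(·,x) → {p2} and {p3}.
No further refinement is possible. Final partition (3 blocks): {p2} | {p1,p4,p5} | {p3}.
p2 and p1 end up in different blocks, so they are distinguishable. For instance, the string 'ε' is accepted from only p2.

No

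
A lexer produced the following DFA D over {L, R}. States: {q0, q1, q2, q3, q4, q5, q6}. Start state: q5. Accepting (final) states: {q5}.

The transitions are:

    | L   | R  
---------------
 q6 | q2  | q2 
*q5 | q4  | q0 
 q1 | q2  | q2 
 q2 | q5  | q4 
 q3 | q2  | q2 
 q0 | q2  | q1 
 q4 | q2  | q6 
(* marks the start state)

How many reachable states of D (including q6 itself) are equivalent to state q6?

2

States {q3} cannot be reached from the start state, so discard them.
Initial partition by acceptance: {q5} | {q0,q1,q2,q4,q6}.
On input L, block {q0,q1,q2,q4,q6} splits into {q0,q1,q4,q6} and {q2}.
Split {q0,q1,q4,q6} by δ(·,R) → {q0,q4} and {q1,q6}.
No further refinement is possible. Final partition (4 blocks): {q5} | {q0,q4} | {q2} | {q1,q6}.
State q6 belongs to the block {q1,q6}, which has 2 states.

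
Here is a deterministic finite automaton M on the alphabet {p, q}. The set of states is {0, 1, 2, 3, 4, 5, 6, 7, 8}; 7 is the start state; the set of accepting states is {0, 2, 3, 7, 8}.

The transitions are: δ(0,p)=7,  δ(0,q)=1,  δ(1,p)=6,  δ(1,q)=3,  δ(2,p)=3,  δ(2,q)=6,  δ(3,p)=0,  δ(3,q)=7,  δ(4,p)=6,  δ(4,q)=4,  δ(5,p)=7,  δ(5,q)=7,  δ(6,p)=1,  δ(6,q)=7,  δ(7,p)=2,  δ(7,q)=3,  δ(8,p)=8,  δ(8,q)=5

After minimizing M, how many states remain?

3

States {4,5,8} cannot be reached from the start state, so discard them.
Initial partition by acceptance: {0,2,3,7} | {1,6}.
On input q, block {0,2,3,7} splits into {0,2} and {3,7}.
No further refinement is possible. Final partition (3 blocks): {0,2} | {1,6} | {3,7}.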